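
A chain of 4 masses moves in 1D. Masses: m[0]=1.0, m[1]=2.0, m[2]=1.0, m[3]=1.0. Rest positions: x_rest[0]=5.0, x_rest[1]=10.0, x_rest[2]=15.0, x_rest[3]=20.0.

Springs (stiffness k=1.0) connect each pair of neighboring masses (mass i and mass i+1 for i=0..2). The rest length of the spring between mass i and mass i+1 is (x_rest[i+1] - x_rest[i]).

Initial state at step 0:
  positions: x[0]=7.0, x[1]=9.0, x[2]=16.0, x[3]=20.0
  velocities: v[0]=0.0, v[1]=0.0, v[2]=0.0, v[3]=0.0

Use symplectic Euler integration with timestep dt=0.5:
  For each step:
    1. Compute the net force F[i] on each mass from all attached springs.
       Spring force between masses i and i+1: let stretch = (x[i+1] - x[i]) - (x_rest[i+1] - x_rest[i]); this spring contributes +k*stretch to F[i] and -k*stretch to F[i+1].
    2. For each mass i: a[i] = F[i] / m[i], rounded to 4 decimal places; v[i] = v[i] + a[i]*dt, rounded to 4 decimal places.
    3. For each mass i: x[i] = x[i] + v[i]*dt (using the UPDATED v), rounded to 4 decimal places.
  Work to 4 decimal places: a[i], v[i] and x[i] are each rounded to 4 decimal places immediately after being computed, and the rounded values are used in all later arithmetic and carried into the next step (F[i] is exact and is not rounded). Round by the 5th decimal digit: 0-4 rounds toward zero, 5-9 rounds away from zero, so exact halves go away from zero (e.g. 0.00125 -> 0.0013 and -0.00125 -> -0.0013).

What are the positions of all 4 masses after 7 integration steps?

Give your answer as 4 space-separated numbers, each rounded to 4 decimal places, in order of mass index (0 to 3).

Step 0: x=[7.0000 9.0000 16.0000 20.0000] v=[0.0000 0.0000 0.0000 0.0000]
Step 1: x=[6.2500 9.6250 15.2500 20.2500] v=[-1.5000 1.2500 -1.5000 0.5000]
Step 2: x=[5.0938 10.5313 14.3438 20.5000] v=[-2.3125 1.8125 -1.8125 0.5000]
Step 3: x=[4.0469 11.2345 14.0235 20.4610] v=[-2.0938 1.4063 -0.6407 -0.0781]
Step 4: x=[3.5469 11.3879 14.6153 20.0626] v=[-1.0000 0.3067 1.1836 -0.7969]
Step 5: x=[3.7572 10.9646 15.7621 19.5523] v=[0.4205 -0.8467 2.2936 -1.0206]
Step 6: x=[4.5193 10.2400 16.6571 19.3445] v=[1.5242 -1.4492 1.7900 -0.4157]
Step 7: x=[5.4616 9.6025 16.6197 19.7148] v=[1.8846 -1.2751 -0.0749 0.7406]

Answer: 5.4616 9.6025 16.6197 19.7148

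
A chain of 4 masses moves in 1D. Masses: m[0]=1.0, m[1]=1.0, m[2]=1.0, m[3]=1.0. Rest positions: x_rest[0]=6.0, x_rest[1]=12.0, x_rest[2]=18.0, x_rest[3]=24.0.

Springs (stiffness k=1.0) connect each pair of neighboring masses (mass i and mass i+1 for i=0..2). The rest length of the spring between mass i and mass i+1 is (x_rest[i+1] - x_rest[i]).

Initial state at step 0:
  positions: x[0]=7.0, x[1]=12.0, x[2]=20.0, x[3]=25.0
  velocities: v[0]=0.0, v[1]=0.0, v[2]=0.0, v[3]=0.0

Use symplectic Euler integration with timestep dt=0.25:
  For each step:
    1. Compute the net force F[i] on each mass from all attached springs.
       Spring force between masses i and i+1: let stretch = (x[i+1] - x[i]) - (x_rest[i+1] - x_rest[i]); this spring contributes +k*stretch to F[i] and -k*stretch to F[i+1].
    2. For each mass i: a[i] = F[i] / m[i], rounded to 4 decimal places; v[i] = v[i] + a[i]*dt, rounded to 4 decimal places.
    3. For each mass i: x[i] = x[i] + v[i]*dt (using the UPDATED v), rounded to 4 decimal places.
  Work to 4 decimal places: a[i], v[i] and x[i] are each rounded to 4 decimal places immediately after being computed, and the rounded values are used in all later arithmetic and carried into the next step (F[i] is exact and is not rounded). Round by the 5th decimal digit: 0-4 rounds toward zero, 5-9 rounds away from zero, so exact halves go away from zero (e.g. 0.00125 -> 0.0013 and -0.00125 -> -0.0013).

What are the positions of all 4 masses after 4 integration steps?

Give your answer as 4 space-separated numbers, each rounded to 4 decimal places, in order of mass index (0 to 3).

Answer: 6.5862 13.3455 18.6546 25.4138

Derivation:
Step 0: x=[7.0000 12.0000 20.0000 25.0000] v=[0.0000 0.0000 0.0000 0.0000]
Step 1: x=[6.9375 12.1875 19.8125 25.0625] v=[-0.2500 0.7500 -0.7500 0.2500]
Step 2: x=[6.8281 12.5235 19.4766 25.1719] v=[-0.4375 1.3438 -1.3438 0.4375]
Step 3: x=[6.6997 12.9381 19.0620 25.3003] v=[-0.5137 1.6582 -1.6583 0.5137]
Step 4: x=[6.5862 13.3455 18.6546 25.4138] v=[-0.4541 1.6296 -1.6297 0.4541]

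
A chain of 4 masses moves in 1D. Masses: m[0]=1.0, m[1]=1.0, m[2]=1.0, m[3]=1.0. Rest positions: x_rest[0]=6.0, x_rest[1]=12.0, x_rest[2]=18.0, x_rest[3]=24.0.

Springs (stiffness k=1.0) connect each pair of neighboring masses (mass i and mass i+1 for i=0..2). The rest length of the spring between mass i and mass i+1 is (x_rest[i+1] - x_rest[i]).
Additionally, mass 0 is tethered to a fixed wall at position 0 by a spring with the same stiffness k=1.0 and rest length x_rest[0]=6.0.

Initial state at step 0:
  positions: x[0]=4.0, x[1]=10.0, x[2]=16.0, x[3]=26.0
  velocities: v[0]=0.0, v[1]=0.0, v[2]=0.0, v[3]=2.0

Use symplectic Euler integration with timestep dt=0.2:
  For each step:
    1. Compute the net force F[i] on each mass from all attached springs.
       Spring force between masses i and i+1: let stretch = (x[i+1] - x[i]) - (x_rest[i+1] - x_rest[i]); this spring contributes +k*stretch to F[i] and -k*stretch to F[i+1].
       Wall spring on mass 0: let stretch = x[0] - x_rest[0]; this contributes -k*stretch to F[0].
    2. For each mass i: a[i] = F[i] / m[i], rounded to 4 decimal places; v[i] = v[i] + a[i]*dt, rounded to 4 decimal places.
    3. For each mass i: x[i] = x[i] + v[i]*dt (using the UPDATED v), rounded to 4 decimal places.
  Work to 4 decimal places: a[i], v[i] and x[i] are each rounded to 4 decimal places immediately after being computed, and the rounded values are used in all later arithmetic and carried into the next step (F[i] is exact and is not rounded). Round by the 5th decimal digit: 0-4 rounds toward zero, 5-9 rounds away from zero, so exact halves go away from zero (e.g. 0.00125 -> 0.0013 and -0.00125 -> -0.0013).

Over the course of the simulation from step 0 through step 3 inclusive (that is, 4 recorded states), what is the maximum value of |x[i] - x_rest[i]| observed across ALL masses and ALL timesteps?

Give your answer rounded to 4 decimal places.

Step 0: x=[4.0000 10.0000 16.0000 26.0000] v=[0.0000 0.0000 0.0000 2.0000]
Step 1: x=[4.0800 10.0000 16.1600 26.2400] v=[0.4000 0.0000 0.8000 1.2000]
Step 2: x=[4.2336 10.0096 16.4768 26.3168] v=[0.7680 0.0480 1.5840 0.3840]
Step 3: x=[4.4489 10.0468 16.9285 26.2400] v=[1.0765 0.1862 2.2586 -0.3840]
Max displacement = 2.3168

Answer: 2.3168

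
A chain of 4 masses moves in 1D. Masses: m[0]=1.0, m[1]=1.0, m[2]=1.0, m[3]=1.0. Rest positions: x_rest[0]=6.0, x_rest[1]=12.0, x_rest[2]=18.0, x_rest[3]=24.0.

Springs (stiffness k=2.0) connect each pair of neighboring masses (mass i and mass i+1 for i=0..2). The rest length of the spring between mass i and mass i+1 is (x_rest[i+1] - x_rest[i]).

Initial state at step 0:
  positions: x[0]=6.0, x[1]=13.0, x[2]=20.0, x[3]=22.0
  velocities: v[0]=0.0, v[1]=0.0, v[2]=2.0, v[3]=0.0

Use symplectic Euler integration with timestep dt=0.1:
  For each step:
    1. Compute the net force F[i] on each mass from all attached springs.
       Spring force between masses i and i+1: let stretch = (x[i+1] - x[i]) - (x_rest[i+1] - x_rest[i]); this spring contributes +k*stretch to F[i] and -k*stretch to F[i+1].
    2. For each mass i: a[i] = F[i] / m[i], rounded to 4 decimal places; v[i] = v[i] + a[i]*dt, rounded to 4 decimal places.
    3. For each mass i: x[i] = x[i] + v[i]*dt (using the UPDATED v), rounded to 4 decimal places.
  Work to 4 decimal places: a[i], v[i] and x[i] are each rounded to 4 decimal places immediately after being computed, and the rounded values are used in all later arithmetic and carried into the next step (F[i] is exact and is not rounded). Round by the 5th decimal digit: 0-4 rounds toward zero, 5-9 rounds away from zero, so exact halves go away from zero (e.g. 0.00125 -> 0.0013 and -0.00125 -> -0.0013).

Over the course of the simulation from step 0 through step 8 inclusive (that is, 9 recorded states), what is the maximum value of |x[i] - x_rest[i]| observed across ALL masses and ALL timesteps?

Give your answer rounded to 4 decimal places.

Step 0: x=[6.0000 13.0000 20.0000 22.0000] v=[0.0000 0.0000 2.0000 0.0000]
Step 1: x=[6.0200 13.0000 20.1000 22.0800] v=[0.2000 0.0000 1.0000 0.8000]
Step 2: x=[6.0596 13.0024 20.0976 22.2404] v=[0.3960 0.0240 -0.0240 1.6040]
Step 3: x=[6.1181 13.0079 19.9962 22.4779] v=[0.5846 0.0545 -1.0145 2.3754]
Step 4: x=[6.1944 13.0153 19.8046 22.7858] v=[0.7626 0.0742 -1.9158 3.0791]
Step 5: x=[6.2871 13.0221 19.5369 23.1541] v=[0.9268 0.0679 -2.6774 3.6829]
Step 6: x=[6.3945 13.0245 19.2112 23.5701] v=[1.0738 0.0239 -3.2569 4.1595]
Step 7: x=[6.5145 13.0180 18.8490 24.0189] v=[1.1998 -0.0648 -3.6225 4.4877]
Step 8: x=[6.6446 12.9981 18.4735 24.4843] v=[1.3005 -0.1993 -3.7547 4.6537]
Max displacement = 2.1000

Answer: 2.1000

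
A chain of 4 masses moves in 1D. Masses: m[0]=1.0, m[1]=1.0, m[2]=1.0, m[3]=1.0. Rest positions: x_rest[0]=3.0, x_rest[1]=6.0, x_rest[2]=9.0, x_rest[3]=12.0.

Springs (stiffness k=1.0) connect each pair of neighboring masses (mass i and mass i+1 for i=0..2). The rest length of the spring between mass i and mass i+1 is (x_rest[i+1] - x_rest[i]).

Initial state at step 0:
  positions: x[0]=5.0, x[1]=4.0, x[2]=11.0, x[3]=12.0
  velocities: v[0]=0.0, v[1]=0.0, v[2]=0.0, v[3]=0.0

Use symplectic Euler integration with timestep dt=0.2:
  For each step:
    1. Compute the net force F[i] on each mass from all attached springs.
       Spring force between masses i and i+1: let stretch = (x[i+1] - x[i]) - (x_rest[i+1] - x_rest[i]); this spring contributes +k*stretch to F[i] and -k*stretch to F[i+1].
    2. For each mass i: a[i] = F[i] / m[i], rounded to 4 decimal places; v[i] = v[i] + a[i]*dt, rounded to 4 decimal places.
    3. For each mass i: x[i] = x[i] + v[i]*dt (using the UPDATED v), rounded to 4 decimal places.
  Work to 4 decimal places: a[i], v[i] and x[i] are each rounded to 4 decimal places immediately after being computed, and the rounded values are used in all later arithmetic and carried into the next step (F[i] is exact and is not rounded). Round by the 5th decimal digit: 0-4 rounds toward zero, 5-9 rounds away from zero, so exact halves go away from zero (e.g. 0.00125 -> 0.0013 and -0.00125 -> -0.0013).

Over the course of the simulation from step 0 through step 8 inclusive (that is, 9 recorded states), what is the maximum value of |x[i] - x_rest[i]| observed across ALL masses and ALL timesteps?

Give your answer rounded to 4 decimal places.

Step 0: x=[5.0000 4.0000 11.0000 12.0000] v=[0.0000 0.0000 0.0000 0.0000]
Step 1: x=[4.8400 4.3200 10.7600 12.0800] v=[-0.8000 1.6000 -1.2000 0.4000]
Step 2: x=[4.5392 4.9184 10.3152 12.2272] v=[-1.5040 2.9920 -2.2240 0.7360]
Step 3: x=[4.1336 5.7175 9.7310 12.4179] v=[-2.0282 3.9955 -2.9210 0.9536]
Step 4: x=[3.6713 6.6138 9.0937 12.6211] v=[-2.3114 4.4814 -3.1863 1.0162]
Step 5: x=[3.2067 7.4916 8.4983 12.8032] v=[-2.3229 4.3889 -2.9768 0.9107]
Step 6: x=[2.7935 8.2383 8.0349 12.9331] v=[-2.0659 3.7333 -2.3172 0.6497]
Step 7: x=[2.4781 8.7590 7.7755 12.9871] v=[-1.5769 2.6037 -1.2969 0.2701]
Step 8: x=[2.2940 8.9892 7.7639 12.9527] v=[-0.9207 1.1508 -0.0579 -0.1722]
Max displacement = 2.9892

Answer: 2.9892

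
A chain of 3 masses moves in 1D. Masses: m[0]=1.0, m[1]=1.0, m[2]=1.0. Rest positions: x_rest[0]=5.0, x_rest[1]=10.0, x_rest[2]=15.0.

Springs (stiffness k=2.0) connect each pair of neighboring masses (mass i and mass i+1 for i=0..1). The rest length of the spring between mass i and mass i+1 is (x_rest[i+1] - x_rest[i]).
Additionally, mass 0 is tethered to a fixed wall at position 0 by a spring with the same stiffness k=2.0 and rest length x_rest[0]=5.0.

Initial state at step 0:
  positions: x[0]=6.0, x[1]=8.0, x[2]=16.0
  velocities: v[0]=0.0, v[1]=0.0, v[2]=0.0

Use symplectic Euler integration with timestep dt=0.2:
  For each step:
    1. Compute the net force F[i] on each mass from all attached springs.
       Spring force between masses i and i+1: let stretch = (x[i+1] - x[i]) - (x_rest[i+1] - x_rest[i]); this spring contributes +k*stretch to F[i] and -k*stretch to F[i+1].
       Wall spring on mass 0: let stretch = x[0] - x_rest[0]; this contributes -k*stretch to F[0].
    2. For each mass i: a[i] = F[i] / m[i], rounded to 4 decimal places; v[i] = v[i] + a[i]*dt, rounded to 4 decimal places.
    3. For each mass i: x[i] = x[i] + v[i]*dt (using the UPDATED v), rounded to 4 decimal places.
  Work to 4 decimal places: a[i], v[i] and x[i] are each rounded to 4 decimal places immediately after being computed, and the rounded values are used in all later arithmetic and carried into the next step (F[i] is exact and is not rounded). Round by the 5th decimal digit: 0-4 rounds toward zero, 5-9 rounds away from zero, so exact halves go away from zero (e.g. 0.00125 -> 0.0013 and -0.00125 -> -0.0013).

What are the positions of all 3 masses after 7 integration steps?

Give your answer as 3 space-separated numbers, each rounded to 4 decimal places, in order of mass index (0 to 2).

Answer: 4.2196 11.4768 14.0698

Derivation:
Step 0: x=[6.0000 8.0000 16.0000] v=[0.0000 0.0000 0.0000]
Step 1: x=[5.6800 8.4800 15.7600] v=[-1.6000 2.4000 -1.2000]
Step 2: x=[5.1296 9.3184 15.3376] v=[-2.7520 4.1920 -2.1120]
Step 3: x=[4.5039 10.3032 14.8337] v=[-3.1283 4.9242 -2.5197]
Step 4: x=[3.9819 11.1865 14.3673] v=[-2.6101 4.4167 -2.3319]
Step 5: x=[3.7177 11.7479 14.0465] v=[-1.3210 2.8072 -1.6042]
Step 6: x=[3.7985 11.8508 13.9418] v=[0.4040 0.5146 -0.5236]
Step 7: x=[4.2196 11.4768 14.0698] v=[2.1055 -1.8699 0.6400]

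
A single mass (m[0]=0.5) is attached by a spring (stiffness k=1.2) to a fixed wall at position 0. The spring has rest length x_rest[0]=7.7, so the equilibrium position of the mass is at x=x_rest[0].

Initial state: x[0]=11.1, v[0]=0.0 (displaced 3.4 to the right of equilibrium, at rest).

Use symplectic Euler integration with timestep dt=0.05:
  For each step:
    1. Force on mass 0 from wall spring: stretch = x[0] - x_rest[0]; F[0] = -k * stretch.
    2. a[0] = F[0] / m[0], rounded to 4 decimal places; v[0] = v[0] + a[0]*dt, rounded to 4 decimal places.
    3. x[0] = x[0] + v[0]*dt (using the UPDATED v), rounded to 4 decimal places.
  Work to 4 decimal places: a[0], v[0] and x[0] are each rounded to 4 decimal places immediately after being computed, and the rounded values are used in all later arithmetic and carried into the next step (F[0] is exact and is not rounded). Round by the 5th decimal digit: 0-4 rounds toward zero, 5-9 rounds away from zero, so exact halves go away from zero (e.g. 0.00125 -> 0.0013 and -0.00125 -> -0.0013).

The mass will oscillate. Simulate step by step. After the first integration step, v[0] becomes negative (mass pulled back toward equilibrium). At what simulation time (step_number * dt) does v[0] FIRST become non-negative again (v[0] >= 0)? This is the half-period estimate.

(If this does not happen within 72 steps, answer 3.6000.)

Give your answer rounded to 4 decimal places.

Step 0: x=[11.1000] v=[0.0000]
Step 1: x=[11.0796] v=[-0.4080]
Step 2: x=[11.0389] v=[-0.8136]
Step 3: x=[10.9782] v=[-1.2143]
Step 4: x=[10.8978] v=[-1.6077]
Step 5: x=[10.7982] v=[-1.9914]
Step 6: x=[10.6800] v=[-2.3632]
Step 7: x=[10.5440] v=[-2.7208]
Step 8: x=[10.3909] v=[-3.0621]
Step 9: x=[10.2217] v=[-3.3850]
Step 10: x=[10.0373] v=[-3.6876]
Step 11: x=[9.8389] v=[-3.9681]
Step 12: x=[9.6277] v=[-4.2248]
Step 13: x=[9.4049] v=[-4.4561]
Step 14: x=[9.1719] v=[-4.6607]
Step 15: x=[8.9300] v=[-4.8373]
Step 16: x=[8.6808] v=[-4.9849]
Step 17: x=[8.4257] v=[-5.1026]
Step 18: x=[8.1662] v=[-5.1897]
Step 19: x=[7.9039] v=[-5.2456]
Step 20: x=[7.6404] v=[-5.2701]
Step 21: x=[7.3773] v=[-5.2630]
Step 22: x=[7.1161] v=[-5.2243]
Step 23: x=[6.8584] v=[-5.1542]
Step 24: x=[6.6057] v=[-5.0532]
Step 25: x=[6.3596] v=[-4.9219]
Step 26: x=[6.1215] v=[-4.7611]
Step 27: x=[5.8929] v=[-4.5717]
Step 28: x=[5.6752] v=[-4.3549]
Step 29: x=[5.4696] v=[-4.1119]
Step 30: x=[5.2774] v=[-3.8443]
Step 31: x=[5.0997] v=[-3.5536]
Step 32: x=[4.9376] v=[-3.2416]
Step 33: x=[4.7921] v=[-2.9101]
Step 34: x=[4.6640] v=[-2.5612]
Step 35: x=[4.5542] v=[-2.1969]
Step 36: x=[4.4632] v=[-1.8194]
Step 37: x=[4.3917] v=[-1.4310]
Step 38: x=[4.3400] v=[-1.0340]
Step 39: x=[4.3085] v=[-0.6308]
Step 40: x=[4.2973] v=[-0.2238]
Step 41: x=[4.3065] v=[0.1845]
First v>=0 after going negative at step 41, time=2.0500

Answer: 2.0500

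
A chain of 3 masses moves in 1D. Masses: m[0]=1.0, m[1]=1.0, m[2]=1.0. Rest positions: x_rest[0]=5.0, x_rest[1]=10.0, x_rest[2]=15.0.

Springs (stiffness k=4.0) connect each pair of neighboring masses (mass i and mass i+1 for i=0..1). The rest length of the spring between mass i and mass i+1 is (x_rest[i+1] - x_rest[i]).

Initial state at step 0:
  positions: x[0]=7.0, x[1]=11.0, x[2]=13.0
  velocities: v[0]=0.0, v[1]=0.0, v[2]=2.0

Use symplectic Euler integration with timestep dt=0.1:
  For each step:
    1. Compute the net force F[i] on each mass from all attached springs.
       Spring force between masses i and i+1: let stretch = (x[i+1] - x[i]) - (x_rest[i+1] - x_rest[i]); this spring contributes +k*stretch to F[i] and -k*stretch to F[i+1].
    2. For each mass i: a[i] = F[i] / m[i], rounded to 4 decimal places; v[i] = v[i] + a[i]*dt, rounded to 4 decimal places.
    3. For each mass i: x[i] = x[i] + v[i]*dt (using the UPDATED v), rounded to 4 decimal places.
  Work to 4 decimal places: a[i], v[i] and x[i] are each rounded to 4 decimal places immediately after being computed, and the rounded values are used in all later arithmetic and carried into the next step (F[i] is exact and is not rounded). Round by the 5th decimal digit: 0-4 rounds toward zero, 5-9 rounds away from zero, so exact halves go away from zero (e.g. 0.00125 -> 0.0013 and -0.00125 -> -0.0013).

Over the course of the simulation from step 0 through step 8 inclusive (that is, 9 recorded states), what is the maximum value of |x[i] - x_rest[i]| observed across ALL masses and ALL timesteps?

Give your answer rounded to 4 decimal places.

Answer: 2.0005

Derivation:
Step 0: x=[7.0000 11.0000 13.0000] v=[0.0000 0.0000 2.0000]
Step 1: x=[6.9600 10.9200 13.3200] v=[-0.4000 -0.8000 3.2000]
Step 2: x=[6.8784 10.7776 13.7440] v=[-0.8160 -1.4240 4.2400]
Step 3: x=[6.7528 10.5979 14.2493] v=[-1.2563 -1.7971 5.0534]
Step 4: x=[6.5810 10.4104 14.8086] v=[-1.7183 -1.8746 5.5928]
Step 5: x=[6.3624 10.2457 15.3920] v=[-2.1865 -1.6471 5.8335]
Step 6: x=[6.0991 10.1315 15.9695] v=[-2.6332 -1.1419 5.7750]
Step 7: x=[5.7971 10.0895 16.5135] v=[-3.0202 -0.4197 5.4398]
Step 8: x=[5.4668 10.1328 17.0005] v=[-3.3032 0.4329 4.8702]
Max displacement = 2.0005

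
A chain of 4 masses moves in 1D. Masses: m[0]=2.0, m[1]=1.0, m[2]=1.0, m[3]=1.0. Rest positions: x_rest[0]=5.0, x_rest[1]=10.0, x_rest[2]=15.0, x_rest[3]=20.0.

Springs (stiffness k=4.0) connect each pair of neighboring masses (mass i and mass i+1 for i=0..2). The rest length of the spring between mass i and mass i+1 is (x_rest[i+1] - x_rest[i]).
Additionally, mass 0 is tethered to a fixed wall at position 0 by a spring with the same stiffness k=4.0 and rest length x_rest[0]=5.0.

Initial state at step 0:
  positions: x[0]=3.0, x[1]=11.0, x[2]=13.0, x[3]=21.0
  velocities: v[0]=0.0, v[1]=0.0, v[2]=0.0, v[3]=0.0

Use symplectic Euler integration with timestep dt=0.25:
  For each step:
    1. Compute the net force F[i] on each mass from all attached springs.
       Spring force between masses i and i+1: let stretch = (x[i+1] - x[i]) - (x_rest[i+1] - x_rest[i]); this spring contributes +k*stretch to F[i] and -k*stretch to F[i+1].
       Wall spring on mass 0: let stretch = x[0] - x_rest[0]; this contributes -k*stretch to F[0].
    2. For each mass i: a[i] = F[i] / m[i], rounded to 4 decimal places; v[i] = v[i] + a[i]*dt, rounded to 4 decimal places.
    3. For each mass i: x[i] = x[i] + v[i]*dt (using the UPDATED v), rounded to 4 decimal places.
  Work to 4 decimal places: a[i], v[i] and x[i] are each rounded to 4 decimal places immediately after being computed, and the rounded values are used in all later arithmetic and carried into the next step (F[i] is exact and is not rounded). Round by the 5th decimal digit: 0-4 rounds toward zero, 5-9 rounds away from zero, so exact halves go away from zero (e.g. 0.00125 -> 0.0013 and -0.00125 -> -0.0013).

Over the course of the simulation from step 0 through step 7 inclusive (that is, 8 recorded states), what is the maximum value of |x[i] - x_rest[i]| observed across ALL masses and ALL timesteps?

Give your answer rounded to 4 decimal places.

Answer: 2.8176

Derivation:
Step 0: x=[3.0000 11.0000 13.0000 21.0000] v=[0.0000 0.0000 0.0000 0.0000]
Step 1: x=[3.6250 9.5000 14.5000 20.2500] v=[2.5000 -6.0000 6.0000 -3.0000]
Step 2: x=[4.5313 7.7813 16.1875 19.3125] v=[3.6250 -6.8750 6.7500 -3.7500]
Step 3: x=[5.2774 7.3516 16.5547 18.8438] v=[2.9844 -1.7188 1.4688 -1.8750]
Step 4: x=[5.6231 8.7041 15.1934 19.0528] v=[1.3828 5.4101 -5.4452 0.8359]
Step 5: x=[5.6511 10.9087 13.1746 19.5469] v=[0.1118 8.8184 -8.0751 1.9765]
Step 6: x=[5.6299 12.3654 12.1824 19.6980] v=[-0.0850 5.8267 -3.9687 0.6042]
Step 7: x=[5.7469 12.0925 13.1149 19.2202] v=[0.4678 -1.0918 3.7299 -1.9114]
Max displacement = 2.8176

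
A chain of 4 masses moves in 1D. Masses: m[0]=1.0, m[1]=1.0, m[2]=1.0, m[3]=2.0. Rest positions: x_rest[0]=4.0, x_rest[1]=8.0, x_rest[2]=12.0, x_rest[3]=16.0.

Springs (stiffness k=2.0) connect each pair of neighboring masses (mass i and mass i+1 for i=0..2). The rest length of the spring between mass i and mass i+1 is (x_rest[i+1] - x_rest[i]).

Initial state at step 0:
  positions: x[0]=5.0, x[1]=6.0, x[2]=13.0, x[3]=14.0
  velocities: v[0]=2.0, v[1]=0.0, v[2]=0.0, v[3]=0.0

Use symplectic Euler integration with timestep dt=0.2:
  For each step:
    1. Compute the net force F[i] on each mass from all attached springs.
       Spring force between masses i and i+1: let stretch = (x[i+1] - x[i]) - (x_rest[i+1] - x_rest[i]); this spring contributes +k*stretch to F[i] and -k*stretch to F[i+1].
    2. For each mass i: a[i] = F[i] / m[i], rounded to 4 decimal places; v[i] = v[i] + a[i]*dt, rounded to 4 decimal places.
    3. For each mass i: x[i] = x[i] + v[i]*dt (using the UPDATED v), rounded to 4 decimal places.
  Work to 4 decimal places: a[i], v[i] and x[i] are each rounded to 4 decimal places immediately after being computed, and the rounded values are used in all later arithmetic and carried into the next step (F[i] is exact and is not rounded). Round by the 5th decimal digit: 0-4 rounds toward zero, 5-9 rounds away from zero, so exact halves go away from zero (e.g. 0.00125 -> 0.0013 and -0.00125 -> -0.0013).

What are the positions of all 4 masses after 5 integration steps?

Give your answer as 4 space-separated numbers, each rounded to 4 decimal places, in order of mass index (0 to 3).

Step 0: x=[5.0000 6.0000 13.0000 14.0000] v=[2.0000 0.0000 0.0000 0.0000]
Step 1: x=[5.1600 6.4800 12.5200 14.1200] v=[0.8000 2.4000 -2.4000 0.6000]
Step 2: x=[5.1056 7.3376 11.6848 14.3360] v=[-0.2720 4.2880 -4.1760 1.0800]
Step 3: x=[4.9098 8.3644 10.7139 14.6060] v=[-0.9792 5.1341 -4.8544 1.3498]
Step 4: x=[4.6703 9.3028 9.8664 14.8803] v=[-1.1974 4.6921 -4.2374 1.3714]
Step 5: x=[4.4814 9.9157 9.3749 15.1140] v=[-0.9444 3.0645 -2.4573 1.1686]

Answer: 4.4814 9.9157 9.3749 15.1140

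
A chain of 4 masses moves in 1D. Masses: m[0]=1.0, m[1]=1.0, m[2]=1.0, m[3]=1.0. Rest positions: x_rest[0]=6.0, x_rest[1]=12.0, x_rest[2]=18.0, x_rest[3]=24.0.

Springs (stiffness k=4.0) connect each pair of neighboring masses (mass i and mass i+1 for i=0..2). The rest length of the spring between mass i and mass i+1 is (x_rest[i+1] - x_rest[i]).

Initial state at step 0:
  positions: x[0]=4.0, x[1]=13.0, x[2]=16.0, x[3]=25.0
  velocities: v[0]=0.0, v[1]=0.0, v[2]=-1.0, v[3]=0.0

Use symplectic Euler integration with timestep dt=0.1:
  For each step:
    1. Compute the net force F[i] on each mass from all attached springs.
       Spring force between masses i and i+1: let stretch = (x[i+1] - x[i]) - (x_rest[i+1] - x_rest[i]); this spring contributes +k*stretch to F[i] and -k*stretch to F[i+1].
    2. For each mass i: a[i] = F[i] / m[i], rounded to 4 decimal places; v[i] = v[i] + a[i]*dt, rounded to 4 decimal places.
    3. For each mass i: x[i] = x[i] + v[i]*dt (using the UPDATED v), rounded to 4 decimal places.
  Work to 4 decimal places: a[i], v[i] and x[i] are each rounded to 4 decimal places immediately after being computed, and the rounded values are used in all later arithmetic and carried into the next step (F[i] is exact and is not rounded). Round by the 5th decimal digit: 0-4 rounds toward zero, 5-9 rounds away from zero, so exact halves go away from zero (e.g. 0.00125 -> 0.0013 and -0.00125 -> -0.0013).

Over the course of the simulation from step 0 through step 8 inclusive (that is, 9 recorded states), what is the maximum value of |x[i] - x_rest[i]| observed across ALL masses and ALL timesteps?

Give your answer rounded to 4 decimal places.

Step 0: x=[4.0000 13.0000 16.0000 25.0000] v=[0.0000 0.0000 -1.0000 0.0000]
Step 1: x=[4.1200 12.7600 16.1400 24.8800] v=[1.2000 -2.4000 1.4000 -1.2000]
Step 2: x=[4.3456 12.3096 16.4944 24.6504] v=[2.2560 -4.5040 3.5440 -2.2960]
Step 3: x=[4.6498 11.7080 17.0077 24.3346] v=[3.0416 -6.0157 5.1325 -3.1584]
Step 4: x=[4.9963 11.0361 17.6020 23.9657] v=[3.4649 -6.7191 5.9434 -3.6892]
Step 5: x=[5.3444 10.3852 18.1883 23.5822] v=[3.4808 -6.5087 5.8625 -3.8347]
Step 6: x=[5.6541 9.8448 18.6782 23.2230] v=[3.0971 -5.4038 4.8988 -3.5923]
Step 7: x=[5.8914 9.4901 18.9965 22.9220] v=[2.3734 -3.5467 3.1834 -3.0102]
Step 8: x=[6.0327 9.3717 19.0916 22.7040] v=[1.4129 -1.1836 0.9510 -2.1804]
Max displacement = 2.6283

Answer: 2.6283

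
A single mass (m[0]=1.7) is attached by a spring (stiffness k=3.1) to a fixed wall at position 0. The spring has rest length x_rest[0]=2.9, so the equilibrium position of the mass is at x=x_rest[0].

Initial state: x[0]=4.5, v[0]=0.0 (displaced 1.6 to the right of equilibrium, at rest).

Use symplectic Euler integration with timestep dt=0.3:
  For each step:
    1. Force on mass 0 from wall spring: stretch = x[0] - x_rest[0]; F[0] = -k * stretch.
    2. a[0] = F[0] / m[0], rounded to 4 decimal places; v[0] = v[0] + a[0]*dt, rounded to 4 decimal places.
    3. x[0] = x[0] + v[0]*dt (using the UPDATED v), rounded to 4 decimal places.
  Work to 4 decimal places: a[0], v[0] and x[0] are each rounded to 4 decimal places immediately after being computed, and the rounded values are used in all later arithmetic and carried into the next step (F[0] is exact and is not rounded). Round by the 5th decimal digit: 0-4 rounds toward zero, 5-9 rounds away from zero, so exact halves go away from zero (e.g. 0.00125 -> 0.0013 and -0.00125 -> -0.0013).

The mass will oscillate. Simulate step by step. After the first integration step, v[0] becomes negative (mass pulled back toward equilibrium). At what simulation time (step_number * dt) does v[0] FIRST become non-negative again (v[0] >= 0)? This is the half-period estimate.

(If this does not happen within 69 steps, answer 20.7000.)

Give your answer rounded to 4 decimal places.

Answer: 2.4000

Derivation:
Step 0: x=[4.5000] v=[0.0000]
Step 1: x=[4.2374] v=[-0.8753]
Step 2: x=[3.7553] v=[-1.6069]
Step 3: x=[3.1329] v=[-2.0748]
Step 4: x=[2.4722] v=[-2.2022]
Step 5: x=[1.8817] v=[-1.9682]
Step 6: x=[1.4584] v=[-1.4111]
Step 7: x=[1.2717] v=[-0.6225]
Step 8: x=[1.3522] v=[0.2683]
First v>=0 after going negative at step 8, time=2.4000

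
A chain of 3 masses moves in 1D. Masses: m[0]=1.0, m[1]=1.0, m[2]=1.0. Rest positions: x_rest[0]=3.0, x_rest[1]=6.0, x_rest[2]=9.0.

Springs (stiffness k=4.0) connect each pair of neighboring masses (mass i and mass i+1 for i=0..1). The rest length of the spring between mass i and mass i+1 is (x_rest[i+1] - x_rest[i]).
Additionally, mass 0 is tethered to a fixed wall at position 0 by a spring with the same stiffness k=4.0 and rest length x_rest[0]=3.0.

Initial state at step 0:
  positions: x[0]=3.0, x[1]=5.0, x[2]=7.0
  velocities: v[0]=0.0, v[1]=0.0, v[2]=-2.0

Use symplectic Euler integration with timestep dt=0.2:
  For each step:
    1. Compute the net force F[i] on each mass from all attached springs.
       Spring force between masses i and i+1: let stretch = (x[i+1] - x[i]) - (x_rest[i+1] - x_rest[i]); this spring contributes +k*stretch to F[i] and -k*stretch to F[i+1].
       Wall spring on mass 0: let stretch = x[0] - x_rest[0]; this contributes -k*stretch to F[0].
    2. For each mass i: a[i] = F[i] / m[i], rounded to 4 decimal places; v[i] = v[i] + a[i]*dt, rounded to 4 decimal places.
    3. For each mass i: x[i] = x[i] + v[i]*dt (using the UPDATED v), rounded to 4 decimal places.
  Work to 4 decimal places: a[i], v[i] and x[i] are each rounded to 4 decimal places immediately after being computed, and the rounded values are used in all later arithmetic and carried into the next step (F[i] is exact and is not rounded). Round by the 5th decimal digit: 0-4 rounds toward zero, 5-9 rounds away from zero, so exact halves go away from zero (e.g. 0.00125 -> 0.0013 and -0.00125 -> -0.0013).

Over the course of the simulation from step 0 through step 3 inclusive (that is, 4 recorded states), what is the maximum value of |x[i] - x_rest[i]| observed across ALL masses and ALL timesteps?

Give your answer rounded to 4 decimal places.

Step 0: x=[3.0000 5.0000 7.0000] v=[0.0000 0.0000 -2.0000]
Step 1: x=[2.8400 5.0000 6.7600] v=[-0.8000 0.0000 -1.2000]
Step 2: x=[2.5712 4.9360 6.7184] v=[-1.3440 -0.3200 -0.2080]
Step 3: x=[2.2694 4.7788 6.8716] v=[-1.5091 -0.7859 0.7661]
Max displacement = 2.2816

Answer: 2.2816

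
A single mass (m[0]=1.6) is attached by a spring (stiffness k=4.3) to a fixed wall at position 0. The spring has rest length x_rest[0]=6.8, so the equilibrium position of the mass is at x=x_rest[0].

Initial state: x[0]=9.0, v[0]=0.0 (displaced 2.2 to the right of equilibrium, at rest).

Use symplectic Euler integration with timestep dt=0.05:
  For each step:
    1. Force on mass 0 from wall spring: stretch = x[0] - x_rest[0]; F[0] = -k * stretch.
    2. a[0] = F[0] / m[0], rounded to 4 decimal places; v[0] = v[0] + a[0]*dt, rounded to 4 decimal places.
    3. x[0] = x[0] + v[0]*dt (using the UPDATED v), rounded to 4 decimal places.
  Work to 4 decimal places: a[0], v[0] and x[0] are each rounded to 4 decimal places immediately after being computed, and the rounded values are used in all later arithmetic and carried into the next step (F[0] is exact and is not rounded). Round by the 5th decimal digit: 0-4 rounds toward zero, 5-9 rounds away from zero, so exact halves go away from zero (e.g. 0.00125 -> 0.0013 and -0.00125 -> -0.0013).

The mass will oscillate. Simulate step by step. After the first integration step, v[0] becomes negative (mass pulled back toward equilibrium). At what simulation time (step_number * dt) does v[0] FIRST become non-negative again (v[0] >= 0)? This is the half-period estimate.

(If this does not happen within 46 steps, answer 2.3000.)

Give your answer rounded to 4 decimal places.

Step 0: x=[9.0000] v=[0.0000]
Step 1: x=[8.9852] v=[-0.2956]
Step 2: x=[8.9557] v=[-0.5892]
Step 3: x=[8.9118] v=[-0.8789]
Step 4: x=[8.8537] v=[-1.1627]
Step 5: x=[8.7818] v=[-1.4387]
Step 6: x=[8.6966] v=[-1.7050]
Step 7: x=[8.5986] v=[-1.9599]
Step 8: x=[8.4885] v=[-2.2016]
Step 9: x=[8.3671] v=[-2.4285]
Step 10: x=[8.2351] v=[-2.6391]
Step 11: x=[8.0935] v=[-2.8319]
Step 12: x=[7.9432] v=[-3.0057]
Step 13: x=[7.7852] v=[-3.1593]
Step 14: x=[7.6206] v=[-3.2917]
Step 15: x=[7.4505] v=[-3.4020]
Step 16: x=[7.2760] v=[-3.4894]
Step 17: x=[7.0983] v=[-3.5534]
Step 18: x=[6.9186] v=[-3.5935]
Step 19: x=[6.7381] v=[-3.6094]
Step 20: x=[6.5580] v=[-3.6011]
Step 21: x=[6.3796] v=[-3.5686]
Step 22: x=[6.2040] v=[-3.5121]
Step 23: x=[6.0324] v=[-3.4320]
Step 24: x=[5.8660] v=[-3.3289]
Step 25: x=[5.7058] v=[-3.2034]
Step 26: x=[5.5530] v=[-3.0564]
Step 27: x=[5.4086] v=[-2.8888]
Step 28: x=[5.2735] v=[-2.7018]
Step 29: x=[5.1487] v=[-2.4967]
Step 30: x=[5.0350] v=[-2.2748]
Step 31: x=[4.9331] v=[-2.0376]
Step 32: x=[4.8438] v=[-1.7867]
Step 33: x=[4.7676] v=[-1.5238]
Step 34: x=[4.7051] v=[-1.2507]
Step 35: x=[4.6566] v=[-0.9692]
Step 36: x=[4.6225] v=[-0.6812]
Step 37: x=[4.6031] v=[-0.3886]
Step 38: x=[4.5984] v=[-0.0934]
Step 39: x=[4.6085] v=[0.2024]
First v>=0 after going negative at step 39, time=1.9500

Answer: 1.9500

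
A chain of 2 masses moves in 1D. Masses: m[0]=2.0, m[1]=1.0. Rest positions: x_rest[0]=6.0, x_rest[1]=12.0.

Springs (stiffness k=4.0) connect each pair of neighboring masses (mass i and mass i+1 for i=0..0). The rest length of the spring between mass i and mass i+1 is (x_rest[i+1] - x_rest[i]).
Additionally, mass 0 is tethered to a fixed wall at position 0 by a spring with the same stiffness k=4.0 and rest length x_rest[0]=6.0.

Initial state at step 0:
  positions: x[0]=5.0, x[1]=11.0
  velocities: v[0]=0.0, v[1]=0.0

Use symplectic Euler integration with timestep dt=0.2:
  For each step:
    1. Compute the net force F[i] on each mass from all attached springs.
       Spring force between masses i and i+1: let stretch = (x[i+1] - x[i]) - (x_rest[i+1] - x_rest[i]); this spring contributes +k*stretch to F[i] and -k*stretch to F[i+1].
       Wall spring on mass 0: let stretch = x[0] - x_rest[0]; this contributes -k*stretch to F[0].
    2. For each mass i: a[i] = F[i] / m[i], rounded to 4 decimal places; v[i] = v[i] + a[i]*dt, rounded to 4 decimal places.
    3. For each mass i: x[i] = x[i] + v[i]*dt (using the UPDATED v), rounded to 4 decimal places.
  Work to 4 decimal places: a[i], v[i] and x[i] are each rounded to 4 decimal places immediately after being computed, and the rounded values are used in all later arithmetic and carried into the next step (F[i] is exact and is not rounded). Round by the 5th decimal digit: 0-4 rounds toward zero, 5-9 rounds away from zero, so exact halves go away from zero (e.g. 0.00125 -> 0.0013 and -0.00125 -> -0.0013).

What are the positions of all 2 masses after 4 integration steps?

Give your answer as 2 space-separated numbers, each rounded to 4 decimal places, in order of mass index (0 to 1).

Answer: 5.6287 11.1645

Derivation:
Step 0: x=[5.0000 11.0000] v=[0.0000 0.0000]
Step 1: x=[5.0800 11.0000] v=[0.4000 0.0000]
Step 2: x=[5.2272 11.0128] v=[0.7360 0.0640]
Step 3: x=[5.4191 11.0599] v=[0.9594 0.2355]
Step 4: x=[5.6287 11.1645] v=[1.0481 0.5229]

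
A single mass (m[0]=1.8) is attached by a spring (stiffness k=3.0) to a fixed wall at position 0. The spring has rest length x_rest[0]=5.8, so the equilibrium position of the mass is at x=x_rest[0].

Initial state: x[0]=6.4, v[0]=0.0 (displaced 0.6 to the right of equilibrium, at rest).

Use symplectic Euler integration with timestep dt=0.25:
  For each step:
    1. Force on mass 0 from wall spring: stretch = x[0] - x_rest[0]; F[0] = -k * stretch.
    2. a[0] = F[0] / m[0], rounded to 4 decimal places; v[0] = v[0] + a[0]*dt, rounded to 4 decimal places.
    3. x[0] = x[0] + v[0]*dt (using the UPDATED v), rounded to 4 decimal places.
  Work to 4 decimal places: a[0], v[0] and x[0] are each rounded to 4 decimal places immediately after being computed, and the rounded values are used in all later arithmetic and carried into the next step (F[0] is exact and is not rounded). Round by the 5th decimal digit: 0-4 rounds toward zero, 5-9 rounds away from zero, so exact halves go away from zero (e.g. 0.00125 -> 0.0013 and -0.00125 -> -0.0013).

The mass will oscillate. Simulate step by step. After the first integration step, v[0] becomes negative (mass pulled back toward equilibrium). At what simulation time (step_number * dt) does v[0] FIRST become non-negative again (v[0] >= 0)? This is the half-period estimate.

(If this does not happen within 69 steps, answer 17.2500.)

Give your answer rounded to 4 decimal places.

Answer: 2.5000

Derivation:
Step 0: x=[6.4000] v=[0.0000]
Step 1: x=[6.3375] v=[-0.2500]
Step 2: x=[6.2190] v=[-0.4740]
Step 3: x=[6.0569] v=[-0.6486]
Step 4: x=[5.8680] v=[-0.7557]
Step 5: x=[5.6720] v=[-0.7840]
Step 6: x=[5.4893] v=[-0.7307]
Step 7: x=[5.3390] v=[-0.6013]
Step 8: x=[5.2367] v=[-0.4092]
Step 9: x=[5.1931] v=[-0.1745]
Step 10: x=[5.2127] v=[0.0784]
First v>=0 after going negative at step 10, time=2.5000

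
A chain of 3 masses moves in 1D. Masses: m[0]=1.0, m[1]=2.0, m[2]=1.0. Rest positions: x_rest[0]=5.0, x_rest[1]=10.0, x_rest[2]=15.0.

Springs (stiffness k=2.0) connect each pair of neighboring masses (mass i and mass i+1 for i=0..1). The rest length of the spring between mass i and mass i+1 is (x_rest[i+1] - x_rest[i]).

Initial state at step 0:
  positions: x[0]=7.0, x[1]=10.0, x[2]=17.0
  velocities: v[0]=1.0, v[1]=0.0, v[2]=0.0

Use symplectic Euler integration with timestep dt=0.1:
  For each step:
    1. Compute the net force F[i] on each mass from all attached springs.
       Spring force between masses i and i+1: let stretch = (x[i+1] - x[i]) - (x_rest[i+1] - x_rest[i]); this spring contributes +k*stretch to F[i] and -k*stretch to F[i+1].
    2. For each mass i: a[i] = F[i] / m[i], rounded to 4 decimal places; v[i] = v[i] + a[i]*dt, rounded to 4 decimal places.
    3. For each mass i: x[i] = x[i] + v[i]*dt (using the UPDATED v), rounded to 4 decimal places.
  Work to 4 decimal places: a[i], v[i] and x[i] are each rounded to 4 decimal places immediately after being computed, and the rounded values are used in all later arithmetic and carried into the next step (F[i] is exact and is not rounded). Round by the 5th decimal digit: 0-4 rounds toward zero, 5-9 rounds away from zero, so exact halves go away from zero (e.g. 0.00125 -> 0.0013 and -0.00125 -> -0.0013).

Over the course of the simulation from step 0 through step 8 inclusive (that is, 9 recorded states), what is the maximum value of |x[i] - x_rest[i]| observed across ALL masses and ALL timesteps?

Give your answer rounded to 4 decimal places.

Answer: 2.0796

Derivation:
Step 0: x=[7.0000 10.0000 17.0000] v=[1.0000 0.0000 0.0000]
Step 1: x=[7.0600 10.0400 16.9600] v=[0.6000 0.4000 -0.4000]
Step 2: x=[7.0796 10.1194 16.8816] v=[0.1960 0.7940 -0.7840]
Step 3: x=[7.0600 10.2360 16.7680] v=[-0.1960 1.1662 -1.1364]
Step 4: x=[7.0039 10.3862 16.6237] v=[-0.5608 1.5018 -1.4428]
Step 5: x=[6.9155 10.5649 16.4547] v=[-0.8843 1.7873 -1.6903]
Step 6: x=[6.8001 10.7660 16.2679] v=[-1.1544 2.0113 -1.8683]
Step 7: x=[6.6640 10.9825 16.0710] v=[-1.3612 2.1649 -1.9687]
Step 8: x=[6.5143 11.2067 15.8724] v=[-1.4975 2.2419 -1.9864]
Max displacement = 2.0796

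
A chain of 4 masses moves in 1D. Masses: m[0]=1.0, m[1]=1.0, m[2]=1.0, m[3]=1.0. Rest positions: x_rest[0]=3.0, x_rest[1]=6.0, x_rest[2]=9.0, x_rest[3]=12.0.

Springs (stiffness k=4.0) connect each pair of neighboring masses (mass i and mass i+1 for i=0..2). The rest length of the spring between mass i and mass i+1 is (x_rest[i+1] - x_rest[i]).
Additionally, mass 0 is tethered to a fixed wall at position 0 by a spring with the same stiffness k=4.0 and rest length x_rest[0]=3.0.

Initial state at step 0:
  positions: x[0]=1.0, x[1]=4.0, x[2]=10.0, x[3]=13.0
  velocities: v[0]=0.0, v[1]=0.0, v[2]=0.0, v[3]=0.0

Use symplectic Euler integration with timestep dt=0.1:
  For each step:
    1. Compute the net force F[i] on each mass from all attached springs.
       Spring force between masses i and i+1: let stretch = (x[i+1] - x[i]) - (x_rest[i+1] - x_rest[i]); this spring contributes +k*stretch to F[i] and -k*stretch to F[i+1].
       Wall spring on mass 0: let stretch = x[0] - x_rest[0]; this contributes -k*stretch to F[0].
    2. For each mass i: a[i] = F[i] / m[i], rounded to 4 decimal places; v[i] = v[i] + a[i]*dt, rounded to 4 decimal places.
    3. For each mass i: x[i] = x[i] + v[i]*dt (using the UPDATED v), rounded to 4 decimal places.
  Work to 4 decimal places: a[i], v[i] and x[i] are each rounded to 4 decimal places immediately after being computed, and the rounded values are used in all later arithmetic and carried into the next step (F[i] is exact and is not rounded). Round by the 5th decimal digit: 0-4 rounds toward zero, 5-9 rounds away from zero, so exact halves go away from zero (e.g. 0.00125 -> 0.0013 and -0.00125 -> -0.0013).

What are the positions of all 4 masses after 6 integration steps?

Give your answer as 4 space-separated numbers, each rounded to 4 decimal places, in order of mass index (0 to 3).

Step 0: x=[1.0000 4.0000 10.0000 13.0000] v=[0.0000 0.0000 0.0000 0.0000]
Step 1: x=[1.0800 4.1200 9.8800 13.0000] v=[0.8000 1.2000 -1.2000 0.0000]
Step 2: x=[1.2384 4.3488 9.6544 12.9952] v=[1.5840 2.2880 -2.2560 -0.0480]
Step 3: x=[1.4717 4.6654 9.3502 12.9768] v=[2.3328 3.1661 -3.0419 -0.1843]
Step 4: x=[1.7739 5.0417 9.0037 12.9333] v=[3.0216 3.7625 -3.4652 -0.4349]
Step 5: x=[2.1358 5.4457 8.6559 12.8526] v=[3.6192 4.0402 -3.4782 -0.8067]
Step 6: x=[2.5447 5.8457 8.3475 12.7241] v=[4.0888 4.0003 -3.0836 -1.2854]

Answer: 2.5447 5.8457 8.3475 12.7241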